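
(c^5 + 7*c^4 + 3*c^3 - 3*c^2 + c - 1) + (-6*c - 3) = c^5 + 7*c^4 + 3*c^3 - 3*c^2 - 5*c - 4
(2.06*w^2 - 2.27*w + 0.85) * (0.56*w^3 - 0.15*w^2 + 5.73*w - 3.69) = 1.1536*w^5 - 1.5802*w^4 + 12.6203*w^3 - 20.736*w^2 + 13.2468*w - 3.1365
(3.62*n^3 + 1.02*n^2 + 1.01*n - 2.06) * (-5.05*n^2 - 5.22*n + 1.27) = -18.281*n^5 - 24.0474*n^4 - 5.8275*n^3 + 6.4262*n^2 + 12.0359*n - 2.6162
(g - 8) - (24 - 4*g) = 5*g - 32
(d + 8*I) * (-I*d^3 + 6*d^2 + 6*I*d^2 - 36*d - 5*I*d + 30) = -I*d^4 + 14*d^3 + 6*I*d^3 - 84*d^2 + 43*I*d^2 + 70*d - 288*I*d + 240*I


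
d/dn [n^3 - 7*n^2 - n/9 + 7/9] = 3*n^2 - 14*n - 1/9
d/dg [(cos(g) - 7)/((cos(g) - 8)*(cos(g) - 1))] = (cos(g)^2 - 14*cos(g) + 55)*sin(g)/((cos(g) - 8)^2*(cos(g) - 1)^2)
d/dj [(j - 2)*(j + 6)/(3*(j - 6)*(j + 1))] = (-3*j^2 + 4*j - 28)/(j^4 - 10*j^3 + 13*j^2 + 60*j + 36)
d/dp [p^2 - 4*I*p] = 2*p - 4*I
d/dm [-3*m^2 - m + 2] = -6*m - 1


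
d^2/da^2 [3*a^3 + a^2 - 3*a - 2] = 18*a + 2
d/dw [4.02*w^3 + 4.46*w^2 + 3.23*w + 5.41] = 12.06*w^2 + 8.92*w + 3.23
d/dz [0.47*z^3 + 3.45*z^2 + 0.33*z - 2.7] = 1.41*z^2 + 6.9*z + 0.33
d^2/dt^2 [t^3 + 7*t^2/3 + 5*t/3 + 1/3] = 6*t + 14/3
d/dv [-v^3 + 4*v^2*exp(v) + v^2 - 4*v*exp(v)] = 4*v^2*exp(v) - 3*v^2 + 4*v*exp(v) + 2*v - 4*exp(v)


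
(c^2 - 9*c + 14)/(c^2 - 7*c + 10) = (c - 7)/(c - 5)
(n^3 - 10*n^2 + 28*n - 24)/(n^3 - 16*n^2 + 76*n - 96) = (n - 2)/(n - 8)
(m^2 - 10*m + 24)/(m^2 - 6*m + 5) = (m^2 - 10*m + 24)/(m^2 - 6*m + 5)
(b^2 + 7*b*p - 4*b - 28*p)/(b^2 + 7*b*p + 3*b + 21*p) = (b - 4)/(b + 3)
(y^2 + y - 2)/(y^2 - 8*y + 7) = (y + 2)/(y - 7)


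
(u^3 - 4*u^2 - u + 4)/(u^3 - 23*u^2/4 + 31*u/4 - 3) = 4*(u + 1)/(4*u - 3)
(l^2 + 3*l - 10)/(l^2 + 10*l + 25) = (l - 2)/(l + 5)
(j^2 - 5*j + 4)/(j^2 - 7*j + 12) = (j - 1)/(j - 3)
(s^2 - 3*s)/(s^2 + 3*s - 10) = s*(s - 3)/(s^2 + 3*s - 10)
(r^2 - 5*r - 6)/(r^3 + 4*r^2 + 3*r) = (r - 6)/(r*(r + 3))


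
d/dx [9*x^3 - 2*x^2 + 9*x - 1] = 27*x^2 - 4*x + 9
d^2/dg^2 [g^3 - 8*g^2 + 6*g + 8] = 6*g - 16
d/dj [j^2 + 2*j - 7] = 2*j + 2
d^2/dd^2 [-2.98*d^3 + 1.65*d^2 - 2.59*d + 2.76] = 3.3 - 17.88*d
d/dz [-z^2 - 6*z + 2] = -2*z - 6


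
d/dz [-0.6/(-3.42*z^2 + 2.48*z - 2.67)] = (1.488 - 4.104*z)/(3.42*z^2 - 2.48*z + 2.67)^2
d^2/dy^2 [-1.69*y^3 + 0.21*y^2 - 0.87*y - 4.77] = 0.42 - 10.14*y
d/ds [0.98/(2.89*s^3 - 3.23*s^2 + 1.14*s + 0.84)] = (-8.4966*s^2 + 6.3308*s - 1.1172)/(2.89*s^3 - 3.23*s^2 + 1.14*s + 0.84)^2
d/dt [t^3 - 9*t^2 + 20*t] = 3*t^2 - 18*t + 20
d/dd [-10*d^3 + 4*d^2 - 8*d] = -30*d^2 + 8*d - 8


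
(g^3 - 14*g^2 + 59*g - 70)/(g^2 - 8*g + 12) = (g^2 - 12*g + 35)/(g - 6)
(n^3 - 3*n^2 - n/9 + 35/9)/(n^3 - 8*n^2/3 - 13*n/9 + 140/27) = 3*(n + 1)/(3*n + 4)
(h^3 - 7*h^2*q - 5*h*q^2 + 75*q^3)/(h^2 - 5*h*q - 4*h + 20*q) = (h^2 - 2*h*q - 15*q^2)/(h - 4)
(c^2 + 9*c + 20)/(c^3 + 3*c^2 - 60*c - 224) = (c + 5)/(c^2 - c - 56)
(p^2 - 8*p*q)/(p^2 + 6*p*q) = (p - 8*q)/(p + 6*q)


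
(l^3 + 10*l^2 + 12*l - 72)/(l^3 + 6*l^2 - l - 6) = (l^2 + 4*l - 12)/(l^2 - 1)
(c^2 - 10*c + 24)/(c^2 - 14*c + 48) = (c - 4)/(c - 8)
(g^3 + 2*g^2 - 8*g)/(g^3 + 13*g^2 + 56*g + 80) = g*(g - 2)/(g^2 + 9*g + 20)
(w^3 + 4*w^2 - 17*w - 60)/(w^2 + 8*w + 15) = w - 4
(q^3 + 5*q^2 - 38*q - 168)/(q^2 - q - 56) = (q^2 - 2*q - 24)/(q - 8)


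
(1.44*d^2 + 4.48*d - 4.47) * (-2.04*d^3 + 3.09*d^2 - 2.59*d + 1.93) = -2.9376*d^5 - 4.6896*d^4 + 19.2324*d^3 - 22.6363*d^2 + 20.2237*d - 8.6271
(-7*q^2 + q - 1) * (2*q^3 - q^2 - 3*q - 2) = -14*q^5 + 9*q^4 + 18*q^3 + 12*q^2 + q + 2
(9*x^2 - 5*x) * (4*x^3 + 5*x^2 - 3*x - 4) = 36*x^5 + 25*x^4 - 52*x^3 - 21*x^2 + 20*x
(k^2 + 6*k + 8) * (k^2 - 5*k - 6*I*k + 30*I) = k^4 + k^3 - 6*I*k^3 - 22*k^2 - 6*I*k^2 - 40*k + 132*I*k + 240*I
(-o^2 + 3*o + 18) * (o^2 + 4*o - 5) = -o^4 - o^3 + 35*o^2 + 57*o - 90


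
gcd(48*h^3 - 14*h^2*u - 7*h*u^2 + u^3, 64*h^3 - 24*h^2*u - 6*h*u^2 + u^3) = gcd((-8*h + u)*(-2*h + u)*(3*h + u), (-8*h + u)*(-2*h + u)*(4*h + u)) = 16*h^2 - 10*h*u + u^2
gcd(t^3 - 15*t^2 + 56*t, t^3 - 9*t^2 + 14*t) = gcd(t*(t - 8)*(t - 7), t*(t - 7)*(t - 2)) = t^2 - 7*t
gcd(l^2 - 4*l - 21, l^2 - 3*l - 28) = l - 7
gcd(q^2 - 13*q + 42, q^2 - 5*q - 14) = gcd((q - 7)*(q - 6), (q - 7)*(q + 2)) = q - 7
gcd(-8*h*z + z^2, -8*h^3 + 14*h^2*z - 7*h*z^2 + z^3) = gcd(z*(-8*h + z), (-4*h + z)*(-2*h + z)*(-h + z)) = 1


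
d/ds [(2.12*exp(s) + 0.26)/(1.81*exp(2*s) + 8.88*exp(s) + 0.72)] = (-(2.12*exp(s) + 0.26)*(3.62*exp(s) + 8.88) + 3.8372*exp(2*s) + 18.8256*exp(s) + 1.5264)*exp(s)/(1.81*exp(2*s) + 8.88*exp(s) + 0.72)^2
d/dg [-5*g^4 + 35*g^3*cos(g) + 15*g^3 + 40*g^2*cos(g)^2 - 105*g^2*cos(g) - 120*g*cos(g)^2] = -35*g^3*sin(g) - 20*g^3 - 40*g^2*sin(2*g) + 105*sqrt(2)*g^2*sin(g + pi/4) + 45*g^2 + 120*g*sin(2*g) - 210*g*cos(g) + 40*g*cos(2*g) + 40*g - 60*cos(2*g) - 60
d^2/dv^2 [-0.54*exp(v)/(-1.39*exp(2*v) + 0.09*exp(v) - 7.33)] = (1.043334*exp(4*v) + 0.067554*exp(3*v) - 33.011388*exp(2*v) + 0.356238*exp(v) + 29.013606)*exp(v)/(2.685619*exp(6*v) - 0.521667*exp(5*v) + 42.520656*exp(4*v) - 5.502627*exp(3*v) + 224.227632*exp(2*v) - 14.506803*exp(v) + 393.832837)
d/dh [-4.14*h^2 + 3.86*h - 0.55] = 3.86 - 8.28*h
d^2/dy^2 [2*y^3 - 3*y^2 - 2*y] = 12*y - 6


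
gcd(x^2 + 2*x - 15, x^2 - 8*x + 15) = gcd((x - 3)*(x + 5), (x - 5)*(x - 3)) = x - 3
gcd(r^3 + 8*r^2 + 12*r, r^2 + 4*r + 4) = r + 2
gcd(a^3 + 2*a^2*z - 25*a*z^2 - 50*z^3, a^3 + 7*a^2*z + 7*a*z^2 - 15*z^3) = a + 5*z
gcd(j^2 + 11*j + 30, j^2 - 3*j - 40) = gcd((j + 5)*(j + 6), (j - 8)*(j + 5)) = j + 5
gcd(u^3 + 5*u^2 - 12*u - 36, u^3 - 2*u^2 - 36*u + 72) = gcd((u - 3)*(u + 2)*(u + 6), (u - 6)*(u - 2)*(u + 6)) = u + 6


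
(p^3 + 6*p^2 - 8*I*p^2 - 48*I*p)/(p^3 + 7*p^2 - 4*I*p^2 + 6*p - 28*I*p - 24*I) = p*(p - 8*I)/(p^2 + p*(1 - 4*I) - 4*I)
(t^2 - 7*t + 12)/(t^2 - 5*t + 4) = (t - 3)/(t - 1)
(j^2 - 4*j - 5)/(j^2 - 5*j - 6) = (j - 5)/(j - 6)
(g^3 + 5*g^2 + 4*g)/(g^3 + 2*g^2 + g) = (g + 4)/(g + 1)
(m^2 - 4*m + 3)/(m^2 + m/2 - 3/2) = 2*(m - 3)/(2*m + 3)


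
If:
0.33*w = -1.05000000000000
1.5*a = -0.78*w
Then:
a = 1.65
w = -3.18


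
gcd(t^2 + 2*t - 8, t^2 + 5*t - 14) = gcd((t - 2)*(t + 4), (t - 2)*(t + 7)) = t - 2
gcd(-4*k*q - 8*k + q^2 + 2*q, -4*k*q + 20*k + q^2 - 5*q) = -4*k + q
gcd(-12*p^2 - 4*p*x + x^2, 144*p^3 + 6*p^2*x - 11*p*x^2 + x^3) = -6*p + x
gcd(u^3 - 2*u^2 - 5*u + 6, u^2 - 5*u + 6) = u - 3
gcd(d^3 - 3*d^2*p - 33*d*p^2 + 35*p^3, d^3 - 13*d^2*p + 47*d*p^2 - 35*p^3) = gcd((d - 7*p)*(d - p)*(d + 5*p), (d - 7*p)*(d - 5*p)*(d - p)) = d^2 - 8*d*p + 7*p^2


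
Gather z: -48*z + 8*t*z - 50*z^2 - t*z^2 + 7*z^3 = 7*z^3 + z^2*(-t - 50) + z*(8*t - 48)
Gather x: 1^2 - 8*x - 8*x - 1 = -16*x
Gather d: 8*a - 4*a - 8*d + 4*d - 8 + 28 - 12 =4*a - 4*d + 8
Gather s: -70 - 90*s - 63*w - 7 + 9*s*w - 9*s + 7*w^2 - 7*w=s*(9*w - 99) + 7*w^2 - 70*w - 77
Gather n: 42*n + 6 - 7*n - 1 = 35*n + 5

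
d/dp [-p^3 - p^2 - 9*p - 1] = -3*p^2 - 2*p - 9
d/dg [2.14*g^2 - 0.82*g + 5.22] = 4.28*g - 0.82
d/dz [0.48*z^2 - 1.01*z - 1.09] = 0.96*z - 1.01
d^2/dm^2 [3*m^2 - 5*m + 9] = 6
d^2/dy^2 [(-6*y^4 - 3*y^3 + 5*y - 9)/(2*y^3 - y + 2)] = 2*(-12*y^6 + 114*y^5 - 162*y^4 + 103*y^3 - 192*y^2 + 72*y + 1)/(8*y^9 - 12*y^7 + 24*y^6 + 6*y^5 - 24*y^4 + 23*y^3 + 6*y^2 - 12*y + 8)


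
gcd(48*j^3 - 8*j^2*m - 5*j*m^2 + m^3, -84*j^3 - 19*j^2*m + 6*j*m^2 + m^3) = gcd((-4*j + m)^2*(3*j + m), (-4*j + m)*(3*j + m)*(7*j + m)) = 12*j^2 + j*m - m^2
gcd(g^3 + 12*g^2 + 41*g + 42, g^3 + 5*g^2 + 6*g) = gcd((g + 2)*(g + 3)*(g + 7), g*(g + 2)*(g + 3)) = g^2 + 5*g + 6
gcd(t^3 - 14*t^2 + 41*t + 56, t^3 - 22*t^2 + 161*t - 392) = t^2 - 15*t + 56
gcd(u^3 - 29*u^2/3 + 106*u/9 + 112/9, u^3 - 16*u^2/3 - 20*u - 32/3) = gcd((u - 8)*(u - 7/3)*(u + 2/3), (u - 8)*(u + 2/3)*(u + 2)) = u^2 - 22*u/3 - 16/3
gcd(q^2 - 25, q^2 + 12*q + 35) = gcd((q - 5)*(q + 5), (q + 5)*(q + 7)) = q + 5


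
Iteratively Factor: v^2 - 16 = (v - 4)*(v + 4)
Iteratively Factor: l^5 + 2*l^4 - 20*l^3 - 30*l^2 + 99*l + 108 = (l - 3)*(l^4 + 5*l^3 - 5*l^2 - 45*l - 36) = (l - 3)*(l + 1)*(l^3 + 4*l^2 - 9*l - 36) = (l - 3)*(l + 1)*(l + 3)*(l^2 + l - 12) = (l - 3)^2*(l + 1)*(l + 3)*(l + 4)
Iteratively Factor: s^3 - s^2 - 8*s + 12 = (s - 2)*(s^2 + s - 6) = (s - 2)^2*(s + 3)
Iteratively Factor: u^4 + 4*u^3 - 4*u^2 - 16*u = (u + 2)*(u^3 + 2*u^2 - 8*u) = (u + 2)*(u + 4)*(u^2 - 2*u) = (u - 2)*(u + 2)*(u + 4)*(u)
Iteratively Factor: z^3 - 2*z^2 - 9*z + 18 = (z + 3)*(z^2 - 5*z + 6) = (z - 2)*(z + 3)*(z - 3)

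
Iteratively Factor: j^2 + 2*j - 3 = (j - 1)*(j + 3)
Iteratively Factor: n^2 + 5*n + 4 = (n + 4)*(n + 1)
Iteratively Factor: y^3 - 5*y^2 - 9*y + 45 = (y - 3)*(y^2 - 2*y - 15) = (y - 3)*(y + 3)*(y - 5)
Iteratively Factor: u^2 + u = (u)*(u + 1)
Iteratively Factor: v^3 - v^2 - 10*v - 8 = (v - 4)*(v^2 + 3*v + 2) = (v - 4)*(v + 1)*(v + 2)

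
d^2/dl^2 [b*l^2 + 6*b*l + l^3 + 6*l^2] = 2*b + 6*l + 12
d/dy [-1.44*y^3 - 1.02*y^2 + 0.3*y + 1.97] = -4.32*y^2 - 2.04*y + 0.3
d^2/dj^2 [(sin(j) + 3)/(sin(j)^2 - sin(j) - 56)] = (sin(j)^5 + 13*sin(j)^4 + 325*sin(j)^3 + 601*sin(j)^2 + 2650*sin(j) - 230)/(sin(j) + cos(j)^2 + 55)^3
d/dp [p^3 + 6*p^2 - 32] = 3*p*(p + 4)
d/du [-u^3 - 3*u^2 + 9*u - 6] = -3*u^2 - 6*u + 9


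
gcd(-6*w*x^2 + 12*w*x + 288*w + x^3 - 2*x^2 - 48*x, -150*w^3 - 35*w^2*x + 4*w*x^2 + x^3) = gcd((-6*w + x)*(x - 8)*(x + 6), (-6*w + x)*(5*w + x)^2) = -6*w + x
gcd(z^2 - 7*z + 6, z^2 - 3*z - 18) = z - 6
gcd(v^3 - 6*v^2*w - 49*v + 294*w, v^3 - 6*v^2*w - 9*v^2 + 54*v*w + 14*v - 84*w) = v^2 - 6*v*w - 7*v + 42*w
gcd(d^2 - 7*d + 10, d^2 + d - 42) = 1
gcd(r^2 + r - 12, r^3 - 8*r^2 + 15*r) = r - 3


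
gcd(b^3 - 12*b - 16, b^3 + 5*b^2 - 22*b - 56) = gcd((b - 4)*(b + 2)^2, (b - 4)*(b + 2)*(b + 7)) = b^2 - 2*b - 8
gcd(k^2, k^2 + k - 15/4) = 1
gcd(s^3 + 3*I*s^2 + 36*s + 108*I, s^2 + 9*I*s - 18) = s^2 + 9*I*s - 18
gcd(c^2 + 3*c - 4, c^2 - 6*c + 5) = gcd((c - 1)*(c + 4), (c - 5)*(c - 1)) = c - 1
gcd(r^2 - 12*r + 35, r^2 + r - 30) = r - 5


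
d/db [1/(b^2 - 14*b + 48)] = 2*(7 - b)/(b^2 - 14*b + 48)^2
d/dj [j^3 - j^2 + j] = 3*j^2 - 2*j + 1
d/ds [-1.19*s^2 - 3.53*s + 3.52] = -2.38*s - 3.53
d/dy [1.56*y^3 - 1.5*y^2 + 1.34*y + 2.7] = 4.68*y^2 - 3.0*y + 1.34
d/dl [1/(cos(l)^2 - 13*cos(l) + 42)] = (2*cos(l) - 13)*sin(l)/(cos(l)^2 - 13*cos(l) + 42)^2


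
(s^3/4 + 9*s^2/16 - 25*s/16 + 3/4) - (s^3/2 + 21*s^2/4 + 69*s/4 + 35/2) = -s^3/4 - 75*s^2/16 - 301*s/16 - 67/4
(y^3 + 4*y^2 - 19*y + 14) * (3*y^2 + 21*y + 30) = 3*y^5 + 33*y^4 + 57*y^3 - 237*y^2 - 276*y + 420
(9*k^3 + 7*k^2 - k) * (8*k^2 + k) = 72*k^5 + 65*k^4 - k^3 - k^2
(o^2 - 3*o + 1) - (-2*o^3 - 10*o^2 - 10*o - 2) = 2*o^3 + 11*o^2 + 7*o + 3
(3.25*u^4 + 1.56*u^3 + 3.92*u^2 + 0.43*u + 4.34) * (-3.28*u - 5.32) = -10.66*u^5 - 22.4068*u^4 - 21.1568*u^3 - 22.2648*u^2 - 16.5228*u - 23.0888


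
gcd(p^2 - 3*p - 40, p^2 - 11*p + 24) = p - 8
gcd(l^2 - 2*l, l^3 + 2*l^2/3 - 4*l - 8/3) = l - 2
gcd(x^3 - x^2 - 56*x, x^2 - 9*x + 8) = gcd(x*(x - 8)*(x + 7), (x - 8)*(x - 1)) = x - 8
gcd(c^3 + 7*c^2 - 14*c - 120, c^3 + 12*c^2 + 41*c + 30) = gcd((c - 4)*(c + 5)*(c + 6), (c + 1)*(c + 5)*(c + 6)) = c^2 + 11*c + 30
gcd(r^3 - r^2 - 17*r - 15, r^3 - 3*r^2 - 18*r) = r + 3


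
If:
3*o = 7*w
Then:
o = 7*w/3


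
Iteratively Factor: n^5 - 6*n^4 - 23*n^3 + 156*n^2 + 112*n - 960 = (n - 4)*(n^4 - 2*n^3 - 31*n^2 + 32*n + 240) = (n - 4)*(n + 4)*(n^3 - 6*n^2 - 7*n + 60) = (n - 4)^2*(n + 4)*(n^2 - 2*n - 15) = (n - 5)*(n - 4)^2*(n + 4)*(n + 3)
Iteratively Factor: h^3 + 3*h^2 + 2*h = (h + 2)*(h^2 + h) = (h + 1)*(h + 2)*(h)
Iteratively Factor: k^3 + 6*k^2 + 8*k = (k + 4)*(k^2 + 2*k) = (k + 2)*(k + 4)*(k)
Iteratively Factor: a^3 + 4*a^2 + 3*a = (a)*(a^2 + 4*a + 3) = a*(a + 1)*(a + 3)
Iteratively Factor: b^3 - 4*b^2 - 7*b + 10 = (b + 2)*(b^2 - 6*b + 5) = (b - 5)*(b + 2)*(b - 1)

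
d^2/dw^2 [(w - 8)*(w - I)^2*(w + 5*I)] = 12*w^2 + w*(-48 + 18*I) + 18 - 48*I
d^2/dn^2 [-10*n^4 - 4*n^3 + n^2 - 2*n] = -120*n^2 - 24*n + 2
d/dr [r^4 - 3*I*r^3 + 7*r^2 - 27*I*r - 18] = 4*r^3 - 9*I*r^2 + 14*r - 27*I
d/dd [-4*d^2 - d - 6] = -8*d - 1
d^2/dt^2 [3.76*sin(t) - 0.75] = -3.76*sin(t)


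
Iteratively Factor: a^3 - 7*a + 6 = (a - 1)*(a^2 + a - 6) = (a - 1)*(a + 3)*(a - 2)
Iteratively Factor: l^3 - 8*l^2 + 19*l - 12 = (l - 1)*(l^2 - 7*l + 12) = (l - 3)*(l - 1)*(l - 4)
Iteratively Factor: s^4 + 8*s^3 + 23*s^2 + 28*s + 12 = (s + 1)*(s^3 + 7*s^2 + 16*s + 12) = (s + 1)*(s + 2)*(s^2 + 5*s + 6) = (s + 1)*(s + 2)*(s + 3)*(s + 2)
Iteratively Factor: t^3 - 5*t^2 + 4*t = (t)*(t^2 - 5*t + 4) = t*(t - 4)*(t - 1)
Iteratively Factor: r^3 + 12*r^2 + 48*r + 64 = (r + 4)*(r^2 + 8*r + 16) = (r + 4)^2*(r + 4)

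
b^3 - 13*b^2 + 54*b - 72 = (b - 6)*(b - 4)*(b - 3)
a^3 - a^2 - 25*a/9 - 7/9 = (a - 7/3)*(a + 1/3)*(a + 1)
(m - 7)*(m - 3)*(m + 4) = m^3 - 6*m^2 - 19*m + 84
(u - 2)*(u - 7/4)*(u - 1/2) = u^3 - 17*u^2/4 + 43*u/8 - 7/4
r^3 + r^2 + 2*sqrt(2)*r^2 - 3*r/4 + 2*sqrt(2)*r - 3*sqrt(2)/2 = (r - 1/2)*(r + 3/2)*(r + 2*sqrt(2))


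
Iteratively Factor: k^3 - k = (k + 1)*(k^2 - k) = (k - 1)*(k + 1)*(k)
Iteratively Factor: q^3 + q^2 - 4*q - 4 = (q + 1)*(q^2 - 4) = (q + 1)*(q + 2)*(q - 2)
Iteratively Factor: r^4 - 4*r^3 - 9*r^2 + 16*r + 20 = (r - 2)*(r^3 - 2*r^2 - 13*r - 10) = (r - 2)*(r + 2)*(r^2 - 4*r - 5) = (r - 2)*(r + 1)*(r + 2)*(r - 5)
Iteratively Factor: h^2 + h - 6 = (h + 3)*(h - 2)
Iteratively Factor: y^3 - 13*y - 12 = (y - 4)*(y^2 + 4*y + 3) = (y - 4)*(y + 3)*(y + 1)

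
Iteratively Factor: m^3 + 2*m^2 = (m)*(m^2 + 2*m) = m*(m + 2)*(m)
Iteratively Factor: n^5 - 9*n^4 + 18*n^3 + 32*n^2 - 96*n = (n)*(n^4 - 9*n^3 + 18*n^2 + 32*n - 96) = n*(n - 4)*(n^3 - 5*n^2 - 2*n + 24) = n*(n - 4)*(n + 2)*(n^2 - 7*n + 12) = n*(n - 4)^2*(n + 2)*(n - 3)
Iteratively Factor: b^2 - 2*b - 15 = (b + 3)*(b - 5)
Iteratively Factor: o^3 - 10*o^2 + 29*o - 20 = (o - 5)*(o^2 - 5*o + 4) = (o - 5)*(o - 4)*(o - 1)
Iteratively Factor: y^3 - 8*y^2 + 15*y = (y - 3)*(y^2 - 5*y) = (y - 5)*(y - 3)*(y)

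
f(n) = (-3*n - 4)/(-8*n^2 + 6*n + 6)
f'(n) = (-3*n - 4)*(16*n - 6)/(-8*n^2 + 6*n + 6)^2 - 3/(-8*n^2 + 6*n + 6) = (-12*n^2 - 32*n + 3)/(2*(16*n^4 - 24*n^3 - 15*n^2 + 18*n + 9))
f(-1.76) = -0.04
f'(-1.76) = 0.05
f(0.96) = -1.57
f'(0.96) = -4.03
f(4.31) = 0.15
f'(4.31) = -0.05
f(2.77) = 0.32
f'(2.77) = -0.24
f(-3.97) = -0.05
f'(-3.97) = -0.01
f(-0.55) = -8.39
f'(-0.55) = 432.91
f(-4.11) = -0.05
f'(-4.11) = -0.01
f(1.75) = 1.16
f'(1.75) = -2.80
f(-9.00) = -0.03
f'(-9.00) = 0.00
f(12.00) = 0.04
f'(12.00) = 0.00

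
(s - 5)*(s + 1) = s^2 - 4*s - 5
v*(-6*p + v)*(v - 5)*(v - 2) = -6*p*v^3 + 42*p*v^2 - 60*p*v + v^4 - 7*v^3 + 10*v^2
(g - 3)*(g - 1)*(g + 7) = g^3 + 3*g^2 - 25*g + 21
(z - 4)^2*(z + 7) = z^3 - z^2 - 40*z + 112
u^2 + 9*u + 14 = (u + 2)*(u + 7)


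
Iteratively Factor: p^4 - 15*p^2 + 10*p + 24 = (p - 3)*(p^3 + 3*p^2 - 6*p - 8) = (p - 3)*(p + 1)*(p^2 + 2*p - 8) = (p - 3)*(p + 1)*(p + 4)*(p - 2)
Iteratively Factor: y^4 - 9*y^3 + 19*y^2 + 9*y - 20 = (y - 5)*(y^3 - 4*y^2 - y + 4) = (y - 5)*(y + 1)*(y^2 - 5*y + 4) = (y - 5)*(y - 1)*(y + 1)*(y - 4)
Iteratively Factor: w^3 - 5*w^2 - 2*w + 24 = (w - 4)*(w^2 - w - 6) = (w - 4)*(w - 3)*(w + 2)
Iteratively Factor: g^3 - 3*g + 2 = (g - 1)*(g^2 + g - 2) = (g - 1)*(g + 2)*(g - 1)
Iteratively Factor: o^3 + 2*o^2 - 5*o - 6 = (o + 1)*(o^2 + o - 6) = (o + 1)*(o + 3)*(o - 2)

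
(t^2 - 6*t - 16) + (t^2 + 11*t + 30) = 2*t^2 + 5*t + 14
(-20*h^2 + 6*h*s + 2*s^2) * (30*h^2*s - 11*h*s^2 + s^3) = -600*h^4*s + 400*h^3*s^2 - 26*h^2*s^3 - 16*h*s^4 + 2*s^5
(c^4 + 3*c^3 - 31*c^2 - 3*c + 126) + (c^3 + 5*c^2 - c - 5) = c^4 + 4*c^3 - 26*c^2 - 4*c + 121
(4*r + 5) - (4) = 4*r + 1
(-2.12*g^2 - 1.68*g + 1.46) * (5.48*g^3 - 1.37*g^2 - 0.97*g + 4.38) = -11.6176*g^5 - 6.302*g^4 + 12.3588*g^3 - 9.6562*g^2 - 8.7746*g + 6.3948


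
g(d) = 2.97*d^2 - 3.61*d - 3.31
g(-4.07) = 60.58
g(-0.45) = -1.08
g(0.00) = -3.31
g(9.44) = 227.28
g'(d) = 5.94*d - 3.61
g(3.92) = 28.18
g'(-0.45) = -6.28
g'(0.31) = -1.77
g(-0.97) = 2.99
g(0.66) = -4.40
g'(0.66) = 0.31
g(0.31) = -4.14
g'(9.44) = 52.46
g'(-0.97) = -9.37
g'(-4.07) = -27.79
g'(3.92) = 19.67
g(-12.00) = 467.69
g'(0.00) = -3.61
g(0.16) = -3.81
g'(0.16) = -2.66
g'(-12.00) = -74.89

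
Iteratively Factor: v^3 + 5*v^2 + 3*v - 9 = (v + 3)*(v^2 + 2*v - 3) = (v + 3)^2*(v - 1)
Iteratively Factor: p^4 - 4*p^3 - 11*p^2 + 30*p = (p - 2)*(p^3 - 2*p^2 - 15*p) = (p - 5)*(p - 2)*(p^2 + 3*p) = (p - 5)*(p - 2)*(p + 3)*(p)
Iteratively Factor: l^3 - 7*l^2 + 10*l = (l - 5)*(l^2 - 2*l) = l*(l - 5)*(l - 2)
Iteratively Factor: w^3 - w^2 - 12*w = (w - 4)*(w^2 + 3*w) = w*(w - 4)*(w + 3)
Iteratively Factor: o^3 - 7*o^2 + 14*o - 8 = (o - 4)*(o^2 - 3*o + 2) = (o - 4)*(o - 1)*(o - 2)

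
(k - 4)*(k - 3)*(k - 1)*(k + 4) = k^4 - 4*k^3 - 13*k^2 + 64*k - 48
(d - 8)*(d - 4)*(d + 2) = d^3 - 10*d^2 + 8*d + 64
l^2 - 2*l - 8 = (l - 4)*(l + 2)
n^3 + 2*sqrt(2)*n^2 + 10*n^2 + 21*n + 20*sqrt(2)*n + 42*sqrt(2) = (n + 3)*(n + 7)*(n + 2*sqrt(2))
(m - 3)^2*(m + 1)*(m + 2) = m^4 - 3*m^3 - 7*m^2 + 15*m + 18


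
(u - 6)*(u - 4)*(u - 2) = u^3 - 12*u^2 + 44*u - 48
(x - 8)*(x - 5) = x^2 - 13*x + 40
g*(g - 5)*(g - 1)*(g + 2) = g^4 - 4*g^3 - 7*g^2 + 10*g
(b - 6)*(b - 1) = b^2 - 7*b + 6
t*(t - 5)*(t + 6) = t^3 + t^2 - 30*t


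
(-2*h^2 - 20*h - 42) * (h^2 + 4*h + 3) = -2*h^4 - 28*h^3 - 128*h^2 - 228*h - 126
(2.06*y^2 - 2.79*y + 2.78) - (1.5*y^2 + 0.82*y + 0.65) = 0.56*y^2 - 3.61*y + 2.13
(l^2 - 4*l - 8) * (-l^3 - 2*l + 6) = -l^5 + 4*l^4 + 6*l^3 + 14*l^2 - 8*l - 48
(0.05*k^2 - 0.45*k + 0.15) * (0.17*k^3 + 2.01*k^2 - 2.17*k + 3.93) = 0.0085*k^5 + 0.024*k^4 - 0.9875*k^3 + 1.4745*k^2 - 2.094*k + 0.5895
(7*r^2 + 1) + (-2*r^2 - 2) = 5*r^2 - 1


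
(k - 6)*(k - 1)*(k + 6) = k^3 - k^2 - 36*k + 36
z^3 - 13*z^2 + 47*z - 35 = (z - 7)*(z - 5)*(z - 1)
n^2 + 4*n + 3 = (n + 1)*(n + 3)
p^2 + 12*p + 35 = (p + 5)*(p + 7)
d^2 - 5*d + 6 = (d - 3)*(d - 2)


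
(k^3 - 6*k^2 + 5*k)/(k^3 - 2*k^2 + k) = (k - 5)/(k - 1)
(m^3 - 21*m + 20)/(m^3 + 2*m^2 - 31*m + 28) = (m + 5)/(m + 7)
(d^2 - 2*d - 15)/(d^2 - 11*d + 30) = (d + 3)/(d - 6)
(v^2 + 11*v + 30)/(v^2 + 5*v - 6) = (v + 5)/(v - 1)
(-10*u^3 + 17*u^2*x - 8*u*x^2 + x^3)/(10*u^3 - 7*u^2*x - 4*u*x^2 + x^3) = (-2*u + x)/(2*u + x)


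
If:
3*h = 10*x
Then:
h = 10*x/3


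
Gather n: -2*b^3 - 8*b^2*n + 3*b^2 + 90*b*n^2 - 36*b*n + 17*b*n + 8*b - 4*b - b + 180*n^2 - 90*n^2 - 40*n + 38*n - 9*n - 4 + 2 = -2*b^3 + 3*b^2 + 3*b + n^2*(90*b + 90) + n*(-8*b^2 - 19*b - 11) - 2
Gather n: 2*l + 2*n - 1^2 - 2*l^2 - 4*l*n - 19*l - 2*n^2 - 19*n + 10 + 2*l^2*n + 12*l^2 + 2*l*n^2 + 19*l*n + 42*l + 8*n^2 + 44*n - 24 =10*l^2 + 25*l + n^2*(2*l + 6) + n*(2*l^2 + 15*l + 27) - 15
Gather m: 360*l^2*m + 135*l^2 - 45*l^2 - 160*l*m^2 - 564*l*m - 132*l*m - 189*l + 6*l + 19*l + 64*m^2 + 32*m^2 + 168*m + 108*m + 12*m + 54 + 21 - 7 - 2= 90*l^2 - 164*l + m^2*(96 - 160*l) + m*(360*l^2 - 696*l + 288) + 66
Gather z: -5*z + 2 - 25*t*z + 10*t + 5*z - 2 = -25*t*z + 10*t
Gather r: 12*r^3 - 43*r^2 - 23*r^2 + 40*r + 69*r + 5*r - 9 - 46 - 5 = 12*r^3 - 66*r^2 + 114*r - 60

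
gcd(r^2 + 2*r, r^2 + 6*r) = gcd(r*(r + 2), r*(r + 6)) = r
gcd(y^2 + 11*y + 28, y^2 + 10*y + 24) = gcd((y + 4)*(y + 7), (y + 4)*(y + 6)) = y + 4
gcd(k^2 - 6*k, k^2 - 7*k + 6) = k - 6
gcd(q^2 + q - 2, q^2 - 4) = q + 2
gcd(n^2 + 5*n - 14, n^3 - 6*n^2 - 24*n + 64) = n - 2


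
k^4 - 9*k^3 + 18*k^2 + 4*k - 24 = (k - 6)*(k - 2)^2*(k + 1)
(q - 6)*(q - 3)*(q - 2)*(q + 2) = q^4 - 9*q^3 + 14*q^2 + 36*q - 72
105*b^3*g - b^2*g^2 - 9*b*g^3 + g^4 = g*(-7*b + g)*(-5*b + g)*(3*b + g)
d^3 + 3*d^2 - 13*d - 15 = (d - 3)*(d + 1)*(d + 5)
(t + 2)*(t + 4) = t^2 + 6*t + 8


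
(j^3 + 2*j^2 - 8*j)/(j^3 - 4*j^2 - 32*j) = (j - 2)/(j - 8)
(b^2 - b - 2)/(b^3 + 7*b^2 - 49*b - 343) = (b^2 - b - 2)/(b^3 + 7*b^2 - 49*b - 343)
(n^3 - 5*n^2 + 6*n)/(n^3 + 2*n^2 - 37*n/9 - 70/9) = 9*n*(n - 3)/(9*n^2 + 36*n + 35)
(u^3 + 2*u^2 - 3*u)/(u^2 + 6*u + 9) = u*(u - 1)/(u + 3)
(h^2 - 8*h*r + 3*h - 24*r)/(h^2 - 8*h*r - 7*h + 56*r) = (h + 3)/(h - 7)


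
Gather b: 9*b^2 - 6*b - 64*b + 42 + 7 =9*b^2 - 70*b + 49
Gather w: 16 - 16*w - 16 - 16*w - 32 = -32*w - 32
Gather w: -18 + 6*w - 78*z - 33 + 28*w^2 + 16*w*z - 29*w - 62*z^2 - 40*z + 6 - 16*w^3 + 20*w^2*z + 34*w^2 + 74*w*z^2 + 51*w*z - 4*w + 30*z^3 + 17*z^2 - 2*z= -16*w^3 + w^2*(20*z + 62) + w*(74*z^2 + 67*z - 27) + 30*z^3 - 45*z^2 - 120*z - 45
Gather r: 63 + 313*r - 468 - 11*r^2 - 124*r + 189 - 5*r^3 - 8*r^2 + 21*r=-5*r^3 - 19*r^2 + 210*r - 216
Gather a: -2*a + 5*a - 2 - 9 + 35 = 3*a + 24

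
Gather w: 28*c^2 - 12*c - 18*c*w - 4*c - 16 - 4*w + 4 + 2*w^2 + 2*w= 28*c^2 - 16*c + 2*w^2 + w*(-18*c - 2) - 12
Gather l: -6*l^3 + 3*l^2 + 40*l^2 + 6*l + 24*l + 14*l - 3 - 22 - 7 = -6*l^3 + 43*l^2 + 44*l - 32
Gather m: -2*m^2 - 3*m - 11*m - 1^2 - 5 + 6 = -2*m^2 - 14*m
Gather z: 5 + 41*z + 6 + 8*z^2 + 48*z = 8*z^2 + 89*z + 11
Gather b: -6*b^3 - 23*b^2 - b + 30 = -6*b^3 - 23*b^2 - b + 30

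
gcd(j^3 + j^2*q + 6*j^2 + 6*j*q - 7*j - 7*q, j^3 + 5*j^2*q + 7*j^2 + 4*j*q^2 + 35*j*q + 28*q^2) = j^2 + j*q + 7*j + 7*q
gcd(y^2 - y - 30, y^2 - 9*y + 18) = y - 6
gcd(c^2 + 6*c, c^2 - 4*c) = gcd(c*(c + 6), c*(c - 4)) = c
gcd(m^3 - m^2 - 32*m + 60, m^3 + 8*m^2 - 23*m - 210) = m^2 + m - 30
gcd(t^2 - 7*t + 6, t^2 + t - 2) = t - 1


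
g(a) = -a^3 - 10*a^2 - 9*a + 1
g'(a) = -3*a^2 - 20*a - 9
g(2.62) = -109.21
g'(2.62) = -81.99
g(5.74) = -569.26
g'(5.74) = -222.64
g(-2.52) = -23.82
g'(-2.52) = 22.35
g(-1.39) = -3.13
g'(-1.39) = 13.00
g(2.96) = -139.19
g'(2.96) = -94.48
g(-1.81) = -9.54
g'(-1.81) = 17.37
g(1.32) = -30.60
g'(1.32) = -40.63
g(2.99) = -142.04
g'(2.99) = -95.62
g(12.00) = -3275.00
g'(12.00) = -681.00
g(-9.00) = 1.00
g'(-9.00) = -72.00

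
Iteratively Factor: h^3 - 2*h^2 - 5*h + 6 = (h - 1)*(h^2 - h - 6) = (h - 3)*(h - 1)*(h + 2)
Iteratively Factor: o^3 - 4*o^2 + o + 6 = (o + 1)*(o^2 - 5*o + 6) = (o - 2)*(o + 1)*(o - 3)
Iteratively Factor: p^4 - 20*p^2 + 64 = (p - 2)*(p^3 + 2*p^2 - 16*p - 32) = (p - 2)*(p + 4)*(p^2 - 2*p - 8) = (p - 4)*(p - 2)*(p + 4)*(p + 2)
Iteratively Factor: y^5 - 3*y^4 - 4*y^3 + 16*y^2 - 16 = (y + 1)*(y^4 - 4*y^3 + 16*y - 16) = (y - 2)*(y + 1)*(y^3 - 2*y^2 - 4*y + 8) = (y - 2)*(y + 1)*(y + 2)*(y^2 - 4*y + 4) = (y - 2)^2*(y + 1)*(y + 2)*(y - 2)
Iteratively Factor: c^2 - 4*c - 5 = (c + 1)*(c - 5)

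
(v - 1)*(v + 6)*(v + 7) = v^3 + 12*v^2 + 29*v - 42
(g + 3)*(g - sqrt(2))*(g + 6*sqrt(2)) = g^3 + 3*g^2 + 5*sqrt(2)*g^2 - 12*g + 15*sqrt(2)*g - 36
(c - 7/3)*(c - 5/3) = c^2 - 4*c + 35/9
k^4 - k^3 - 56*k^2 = k^2*(k - 8)*(k + 7)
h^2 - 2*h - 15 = (h - 5)*(h + 3)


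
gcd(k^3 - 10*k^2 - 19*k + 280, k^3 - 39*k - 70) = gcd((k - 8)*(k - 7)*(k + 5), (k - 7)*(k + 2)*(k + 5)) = k^2 - 2*k - 35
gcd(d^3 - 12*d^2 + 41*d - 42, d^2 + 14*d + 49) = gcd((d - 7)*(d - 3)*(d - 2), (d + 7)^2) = 1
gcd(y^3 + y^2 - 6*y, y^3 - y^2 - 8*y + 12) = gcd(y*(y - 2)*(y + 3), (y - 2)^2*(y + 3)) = y^2 + y - 6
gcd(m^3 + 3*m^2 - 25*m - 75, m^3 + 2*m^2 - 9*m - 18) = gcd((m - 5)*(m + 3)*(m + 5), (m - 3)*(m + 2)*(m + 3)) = m + 3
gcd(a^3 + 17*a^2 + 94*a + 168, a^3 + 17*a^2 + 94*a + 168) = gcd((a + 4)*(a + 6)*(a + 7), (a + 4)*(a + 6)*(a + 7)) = a^3 + 17*a^2 + 94*a + 168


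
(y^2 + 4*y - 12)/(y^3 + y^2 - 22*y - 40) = (y^2 + 4*y - 12)/(y^3 + y^2 - 22*y - 40)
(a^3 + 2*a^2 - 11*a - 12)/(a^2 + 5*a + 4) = a - 3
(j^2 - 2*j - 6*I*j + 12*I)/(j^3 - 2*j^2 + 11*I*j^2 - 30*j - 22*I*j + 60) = (j - 6*I)/(j^2 + 11*I*j - 30)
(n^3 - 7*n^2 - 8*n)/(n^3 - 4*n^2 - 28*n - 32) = n*(n + 1)/(n^2 + 4*n + 4)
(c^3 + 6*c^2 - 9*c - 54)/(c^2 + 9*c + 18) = c - 3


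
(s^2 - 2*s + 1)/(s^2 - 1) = (s - 1)/(s + 1)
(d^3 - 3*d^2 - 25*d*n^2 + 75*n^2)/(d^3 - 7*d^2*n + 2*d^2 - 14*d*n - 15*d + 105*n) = (d^2 - 25*n^2)/(d^2 - 7*d*n + 5*d - 35*n)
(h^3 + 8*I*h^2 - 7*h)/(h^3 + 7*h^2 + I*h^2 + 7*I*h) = (h + 7*I)/(h + 7)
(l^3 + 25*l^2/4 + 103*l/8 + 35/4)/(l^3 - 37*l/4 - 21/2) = (8*l^2 + 34*l + 35)/(2*(4*l^2 - 8*l - 21))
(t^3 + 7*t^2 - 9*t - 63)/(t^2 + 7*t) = t - 9/t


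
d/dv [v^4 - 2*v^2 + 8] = 4*v*(v^2 - 1)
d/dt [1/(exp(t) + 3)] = -exp(t)/(exp(t) + 3)^2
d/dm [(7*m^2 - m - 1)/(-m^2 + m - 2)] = 3*(2*m^2 - 10*m + 1)/(m^4 - 2*m^3 + 5*m^2 - 4*m + 4)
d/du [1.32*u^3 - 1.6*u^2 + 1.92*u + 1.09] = 3.96*u^2 - 3.2*u + 1.92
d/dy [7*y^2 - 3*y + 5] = 14*y - 3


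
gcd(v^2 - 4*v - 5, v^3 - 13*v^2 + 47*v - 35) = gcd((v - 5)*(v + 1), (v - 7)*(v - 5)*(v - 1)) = v - 5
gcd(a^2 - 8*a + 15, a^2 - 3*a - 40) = 1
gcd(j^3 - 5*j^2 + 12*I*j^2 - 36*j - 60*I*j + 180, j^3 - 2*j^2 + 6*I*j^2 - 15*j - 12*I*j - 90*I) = j^2 + j*(-5 + 6*I) - 30*I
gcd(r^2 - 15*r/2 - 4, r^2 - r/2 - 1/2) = r + 1/2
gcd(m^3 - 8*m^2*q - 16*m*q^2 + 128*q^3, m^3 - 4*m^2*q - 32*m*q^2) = -m^2 + 4*m*q + 32*q^2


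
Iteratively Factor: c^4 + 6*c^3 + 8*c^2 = (c)*(c^3 + 6*c^2 + 8*c) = c*(c + 4)*(c^2 + 2*c) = c*(c + 2)*(c + 4)*(c)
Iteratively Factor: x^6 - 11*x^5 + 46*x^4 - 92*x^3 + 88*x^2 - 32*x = (x - 2)*(x^5 - 9*x^4 + 28*x^3 - 36*x^2 + 16*x) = x*(x - 2)*(x^4 - 9*x^3 + 28*x^2 - 36*x + 16) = x*(x - 2)^2*(x^3 - 7*x^2 + 14*x - 8) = x*(x - 2)^2*(x - 1)*(x^2 - 6*x + 8) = x*(x - 4)*(x - 2)^2*(x - 1)*(x - 2)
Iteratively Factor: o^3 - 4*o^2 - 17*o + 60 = (o + 4)*(o^2 - 8*o + 15) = (o - 5)*(o + 4)*(o - 3)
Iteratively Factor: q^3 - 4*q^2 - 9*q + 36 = (q + 3)*(q^2 - 7*q + 12) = (q - 3)*(q + 3)*(q - 4)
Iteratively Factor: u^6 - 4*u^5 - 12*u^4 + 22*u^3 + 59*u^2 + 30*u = (u - 3)*(u^5 - u^4 - 15*u^3 - 23*u^2 - 10*u) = (u - 3)*(u + 2)*(u^4 - 3*u^3 - 9*u^2 - 5*u) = (u - 3)*(u + 1)*(u + 2)*(u^3 - 4*u^2 - 5*u) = u*(u - 3)*(u + 1)*(u + 2)*(u^2 - 4*u - 5) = u*(u - 3)*(u + 1)^2*(u + 2)*(u - 5)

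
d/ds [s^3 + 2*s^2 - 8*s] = 3*s^2 + 4*s - 8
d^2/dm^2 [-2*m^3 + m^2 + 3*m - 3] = 2 - 12*m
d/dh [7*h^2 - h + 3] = 14*h - 1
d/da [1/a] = -1/a^2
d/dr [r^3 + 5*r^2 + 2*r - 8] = 3*r^2 + 10*r + 2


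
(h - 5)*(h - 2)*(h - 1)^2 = h^4 - 9*h^3 + 25*h^2 - 27*h + 10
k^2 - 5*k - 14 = (k - 7)*(k + 2)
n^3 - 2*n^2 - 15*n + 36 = (n - 3)^2*(n + 4)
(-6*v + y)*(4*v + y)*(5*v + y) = -120*v^3 - 34*v^2*y + 3*v*y^2 + y^3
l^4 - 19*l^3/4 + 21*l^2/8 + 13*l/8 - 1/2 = (l - 4)*(l - 1)*(l - 1/4)*(l + 1/2)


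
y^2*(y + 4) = y^3 + 4*y^2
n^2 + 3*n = n*(n + 3)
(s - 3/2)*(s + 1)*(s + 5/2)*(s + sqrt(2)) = s^4 + sqrt(2)*s^3 + 2*s^3 - 11*s^2/4 + 2*sqrt(2)*s^2 - 11*sqrt(2)*s/4 - 15*s/4 - 15*sqrt(2)/4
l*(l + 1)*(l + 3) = l^3 + 4*l^2 + 3*l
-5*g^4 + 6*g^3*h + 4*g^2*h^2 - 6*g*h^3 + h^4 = (-5*g + h)*(-g + h)^2*(g + h)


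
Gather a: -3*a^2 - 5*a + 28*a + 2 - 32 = -3*a^2 + 23*a - 30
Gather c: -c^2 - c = -c^2 - c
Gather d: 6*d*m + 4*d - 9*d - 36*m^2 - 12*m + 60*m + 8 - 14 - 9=d*(6*m - 5) - 36*m^2 + 48*m - 15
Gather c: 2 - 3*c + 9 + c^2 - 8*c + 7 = c^2 - 11*c + 18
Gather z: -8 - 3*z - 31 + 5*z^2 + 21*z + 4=5*z^2 + 18*z - 35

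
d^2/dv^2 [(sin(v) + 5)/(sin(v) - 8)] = 13*(-8*sin(v) + cos(v)^2 + 1)/(sin(v) - 8)^3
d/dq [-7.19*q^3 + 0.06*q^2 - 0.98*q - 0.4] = -21.57*q^2 + 0.12*q - 0.98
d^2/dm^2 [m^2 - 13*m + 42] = 2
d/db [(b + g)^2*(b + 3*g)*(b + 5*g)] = 4*b^3 + 30*b^2*g + 64*b*g^2 + 38*g^3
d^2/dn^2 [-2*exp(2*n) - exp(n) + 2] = (-8*exp(n) - 1)*exp(n)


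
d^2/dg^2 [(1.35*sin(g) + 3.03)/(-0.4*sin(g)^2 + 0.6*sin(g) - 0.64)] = (0.216*sin(g)^5 + 2.2632*sin(g)^4 - 4.6872*sin(g)^3 - 4.40232*sin(g)^2 + 8.15328*sin(g) - 1.66704)/(0.4*sin(g)^2 - 0.6*sin(g) + 0.64)^3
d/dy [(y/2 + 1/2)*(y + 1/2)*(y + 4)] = 3*y^2/2 + 11*y/2 + 13/4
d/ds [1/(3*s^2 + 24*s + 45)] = 2*(-s - 4)/(3*(s^2 + 8*s + 15)^2)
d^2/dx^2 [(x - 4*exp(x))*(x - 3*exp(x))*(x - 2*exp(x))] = -9*x^2*exp(x) + 104*x*exp(2*x) - 36*x*exp(x) + 6*x - 216*exp(3*x) + 104*exp(2*x) - 18*exp(x)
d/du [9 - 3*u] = -3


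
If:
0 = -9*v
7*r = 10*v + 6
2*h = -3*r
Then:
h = -9/7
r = 6/7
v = 0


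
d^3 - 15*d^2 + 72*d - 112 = (d - 7)*(d - 4)^2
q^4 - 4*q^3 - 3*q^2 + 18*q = q*(q - 3)^2*(q + 2)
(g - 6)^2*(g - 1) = g^3 - 13*g^2 + 48*g - 36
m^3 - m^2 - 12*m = m*(m - 4)*(m + 3)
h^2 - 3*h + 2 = (h - 2)*(h - 1)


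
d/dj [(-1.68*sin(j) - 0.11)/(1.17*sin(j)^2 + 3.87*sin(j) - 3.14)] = (1.9656*sin(j)^2 + 0.2574*sin(j) + 5.7009)*cos(j)/(1.3689*sin(j)^4 + 9.0558*sin(j)^3 + 7.6293*sin(j)^2 - 24.3036*sin(j) + 9.8596)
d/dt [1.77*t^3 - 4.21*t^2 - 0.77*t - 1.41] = 5.31*t^2 - 8.42*t - 0.77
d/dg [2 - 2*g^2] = -4*g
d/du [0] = 0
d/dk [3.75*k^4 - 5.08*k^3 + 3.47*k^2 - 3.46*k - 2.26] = 15.0*k^3 - 15.24*k^2 + 6.94*k - 3.46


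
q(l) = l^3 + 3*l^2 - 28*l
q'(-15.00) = 557.00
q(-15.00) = -2280.00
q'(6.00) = 116.00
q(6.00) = 156.00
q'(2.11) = -1.98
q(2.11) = -36.33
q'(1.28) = -15.40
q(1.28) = -28.83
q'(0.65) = -22.83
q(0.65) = -16.66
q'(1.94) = -5.07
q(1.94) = -35.73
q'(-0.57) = -30.45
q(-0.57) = 16.75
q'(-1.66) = -29.69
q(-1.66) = 50.17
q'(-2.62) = -23.13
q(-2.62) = 75.97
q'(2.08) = -2.54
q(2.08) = -36.26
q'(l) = 3*l^2 + 6*l - 28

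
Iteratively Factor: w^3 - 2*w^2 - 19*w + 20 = (w - 5)*(w^2 + 3*w - 4) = (w - 5)*(w + 4)*(w - 1)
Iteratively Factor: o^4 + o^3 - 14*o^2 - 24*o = (o)*(o^3 + o^2 - 14*o - 24) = o*(o + 3)*(o^2 - 2*o - 8) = o*(o - 4)*(o + 3)*(o + 2)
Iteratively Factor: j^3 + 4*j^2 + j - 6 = (j - 1)*(j^2 + 5*j + 6) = (j - 1)*(j + 2)*(j + 3)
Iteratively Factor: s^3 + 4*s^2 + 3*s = (s + 3)*(s^2 + s) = (s + 1)*(s + 3)*(s)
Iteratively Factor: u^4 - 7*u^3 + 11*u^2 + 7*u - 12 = (u + 1)*(u^3 - 8*u^2 + 19*u - 12) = (u - 3)*(u + 1)*(u^2 - 5*u + 4) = (u - 3)*(u - 1)*(u + 1)*(u - 4)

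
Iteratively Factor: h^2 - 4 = (h - 2)*(h + 2)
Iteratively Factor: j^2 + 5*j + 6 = (j + 2)*(j + 3)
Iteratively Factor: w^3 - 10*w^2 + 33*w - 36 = (w - 3)*(w^2 - 7*w + 12) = (w - 4)*(w - 3)*(w - 3)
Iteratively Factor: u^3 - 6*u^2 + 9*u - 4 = (u - 4)*(u^2 - 2*u + 1) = (u - 4)*(u - 1)*(u - 1)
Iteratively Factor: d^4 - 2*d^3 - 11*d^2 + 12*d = (d - 1)*(d^3 - d^2 - 12*d) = (d - 4)*(d - 1)*(d^2 + 3*d) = d*(d - 4)*(d - 1)*(d + 3)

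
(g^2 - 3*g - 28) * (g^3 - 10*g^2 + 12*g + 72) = g^5 - 13*g^4 + 14*g^3 + 316*g^2 - 552*g - 2016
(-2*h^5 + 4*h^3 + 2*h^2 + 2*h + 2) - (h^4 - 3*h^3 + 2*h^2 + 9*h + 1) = -2*h^5 - h^4 + 7*h^3 - 7*h + 1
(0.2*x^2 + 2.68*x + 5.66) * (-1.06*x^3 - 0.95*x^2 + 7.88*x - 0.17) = -0.212*x^5 - 3.0308*x^4 - 6.9696*x^3 + 15.7074*x^2 + 44.1452*x - 0.9622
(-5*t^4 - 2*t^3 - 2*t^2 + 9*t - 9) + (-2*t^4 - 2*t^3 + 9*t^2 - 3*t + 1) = -7*t^4 - 4*t^3 + 7*t^2 + 6*t - 8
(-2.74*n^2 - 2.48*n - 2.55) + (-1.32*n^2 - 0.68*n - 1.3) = -4.06*n^2 - 3.16*n - 3.85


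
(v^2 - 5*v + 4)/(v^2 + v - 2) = (v - 4)/(v + 2)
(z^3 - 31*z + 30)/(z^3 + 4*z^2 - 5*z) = (z^2 + z - 30)/(z*(z + 5))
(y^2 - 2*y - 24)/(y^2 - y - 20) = (y - 6)/(y - 5)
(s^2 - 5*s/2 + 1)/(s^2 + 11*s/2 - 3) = (s - 2)/(s + 6)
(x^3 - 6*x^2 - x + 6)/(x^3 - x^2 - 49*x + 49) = (x^2 - 5*x - 6)/(x^2 - 49)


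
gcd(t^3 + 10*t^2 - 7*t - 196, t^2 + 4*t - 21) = t + 7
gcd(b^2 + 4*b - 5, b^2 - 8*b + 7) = b - 1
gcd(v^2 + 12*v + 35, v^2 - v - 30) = v + 5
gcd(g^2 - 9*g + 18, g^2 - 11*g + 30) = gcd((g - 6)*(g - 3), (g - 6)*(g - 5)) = g - 6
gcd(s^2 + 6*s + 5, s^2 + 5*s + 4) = s + 1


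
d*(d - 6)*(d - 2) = d^3 - 8*d^2 + 12*d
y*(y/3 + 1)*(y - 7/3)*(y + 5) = y^4/3 + 17*y^3/9 - 11*y^2/9 - 35*y/3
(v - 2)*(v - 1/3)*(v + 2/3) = v^3 - 5*v^2/3 - 8*v/9 + 4/9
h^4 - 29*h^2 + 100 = (h - 5)*(h - 2)*(h + 2)*(h + 5)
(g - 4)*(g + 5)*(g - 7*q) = g^3 - 7*g^2*q + g^2 - 7*g*q - 20*g + 140*q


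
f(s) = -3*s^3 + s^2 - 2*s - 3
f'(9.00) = -713.00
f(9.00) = -2127.00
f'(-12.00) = -1322.00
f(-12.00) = 5349.00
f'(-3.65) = -129.20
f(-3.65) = 163.50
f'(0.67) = -4.70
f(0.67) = -4.79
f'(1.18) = -12.17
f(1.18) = -8.90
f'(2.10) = -37.49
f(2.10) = -30.57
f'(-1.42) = -22.99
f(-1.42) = 10.45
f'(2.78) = -66.00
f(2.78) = -65.29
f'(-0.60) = -6.44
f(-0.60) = -0.79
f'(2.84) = -68.91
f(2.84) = -69.33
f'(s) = -9*s^2 + 2*s - 2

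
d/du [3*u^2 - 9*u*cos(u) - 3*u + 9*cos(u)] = 9*u*sin(u) + 6*u - 9*sqrt(2)*sin(u + pi/4) - 3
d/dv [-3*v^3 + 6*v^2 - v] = -9*v^2 + 12*v - 1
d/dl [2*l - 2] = 2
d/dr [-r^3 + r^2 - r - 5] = -3*r^2 + 2*r - 1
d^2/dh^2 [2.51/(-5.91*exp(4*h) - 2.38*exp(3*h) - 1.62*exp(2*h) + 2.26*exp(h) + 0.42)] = (-2.51*(23.64*exp(3*h) + 7.14*exp(2*h) + 3.24*exp(h) - 2.26)*(47.28*exp(3*h) + 14.28*exp(2*h) + 6.48*exp(h) - 4.52)*exp(h) + (237.3456*exp(3*h) + 53.7642*exp(2*h) + 16.2648*exp(h) - 5.6726)*(5.91*exp(4*h) + 2.38*exp(3*h) + 1.62*exp(2*h) - 2.26*exp(h) - 0.42))*exp(h)/(5.91*exp(4*h) + 2.38*exp(3*h) + 1.62*exp(2*h) - 2.26*exp(h) - 0.42)^3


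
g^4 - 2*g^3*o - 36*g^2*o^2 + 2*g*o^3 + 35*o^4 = (g - 7*o)*(g - o)*(g + o)*(g + 5*o)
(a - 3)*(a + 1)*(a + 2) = a^3 - 7*a - 6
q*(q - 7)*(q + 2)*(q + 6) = q^4 + q^3 - 44*q^2 - 84*q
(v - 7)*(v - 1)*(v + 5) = v^3 - 3*v^2 - 33*v + 35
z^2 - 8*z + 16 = (z - 4)^2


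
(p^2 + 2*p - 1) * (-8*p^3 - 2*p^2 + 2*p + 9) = -8*p^5 - 18*p^4 + 6*p^3 + 15*p^2 + 16*p - 9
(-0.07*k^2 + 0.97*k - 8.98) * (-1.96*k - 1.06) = 0.1372*k^3 - 1.827*k^2 + 16.5726*k + 9.5188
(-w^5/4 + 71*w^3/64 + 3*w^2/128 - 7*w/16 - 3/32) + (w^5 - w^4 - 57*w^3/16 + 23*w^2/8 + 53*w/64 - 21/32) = 3*w^5/4 - w^4 - 157*w^3/64 + 371*w^2/128 + 25*w/64 - 3/4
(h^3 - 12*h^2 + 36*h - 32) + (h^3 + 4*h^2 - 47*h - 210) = 2*h^3 - 8*h^2 - 11*h - 242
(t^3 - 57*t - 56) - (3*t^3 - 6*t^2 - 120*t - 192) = -2*t^3 + 6*t^2 + 63*t + 136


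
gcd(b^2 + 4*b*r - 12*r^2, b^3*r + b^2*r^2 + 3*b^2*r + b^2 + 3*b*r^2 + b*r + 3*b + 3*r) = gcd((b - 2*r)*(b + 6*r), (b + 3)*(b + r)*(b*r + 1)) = 1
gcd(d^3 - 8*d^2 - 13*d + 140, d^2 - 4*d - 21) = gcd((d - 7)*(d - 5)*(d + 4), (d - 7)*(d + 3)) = d - 7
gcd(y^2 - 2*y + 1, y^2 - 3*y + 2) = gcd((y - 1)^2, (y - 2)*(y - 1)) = y - 1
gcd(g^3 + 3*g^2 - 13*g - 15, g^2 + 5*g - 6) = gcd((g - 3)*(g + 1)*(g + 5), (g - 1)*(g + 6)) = 1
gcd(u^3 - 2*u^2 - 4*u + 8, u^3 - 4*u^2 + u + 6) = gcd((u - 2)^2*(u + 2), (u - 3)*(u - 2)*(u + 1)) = u - 2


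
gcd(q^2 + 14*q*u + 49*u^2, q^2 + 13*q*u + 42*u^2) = q + 7*u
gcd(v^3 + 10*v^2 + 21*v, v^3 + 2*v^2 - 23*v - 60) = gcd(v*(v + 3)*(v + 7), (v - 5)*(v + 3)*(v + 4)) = v + 3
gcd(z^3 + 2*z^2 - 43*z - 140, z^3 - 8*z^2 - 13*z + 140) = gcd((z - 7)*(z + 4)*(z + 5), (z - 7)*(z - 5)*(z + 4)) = z^2 - 3*z - 28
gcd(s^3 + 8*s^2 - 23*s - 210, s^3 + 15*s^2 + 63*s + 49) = s + 7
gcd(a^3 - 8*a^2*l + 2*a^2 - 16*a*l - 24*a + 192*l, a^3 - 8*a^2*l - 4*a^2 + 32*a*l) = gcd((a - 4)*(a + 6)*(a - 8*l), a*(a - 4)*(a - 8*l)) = a^2 - 8*a*l - 4*a + 32*l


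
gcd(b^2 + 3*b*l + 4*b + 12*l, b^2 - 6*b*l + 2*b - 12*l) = 1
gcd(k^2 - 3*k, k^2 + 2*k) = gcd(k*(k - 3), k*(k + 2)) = k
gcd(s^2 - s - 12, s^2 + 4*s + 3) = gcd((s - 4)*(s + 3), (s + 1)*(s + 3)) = s + 3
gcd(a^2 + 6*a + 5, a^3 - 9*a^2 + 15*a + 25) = a + 1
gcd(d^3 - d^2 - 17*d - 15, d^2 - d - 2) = d + 1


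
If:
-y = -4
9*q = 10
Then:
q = 10/9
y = 4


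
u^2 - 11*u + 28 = (u - 7)*(u - 4)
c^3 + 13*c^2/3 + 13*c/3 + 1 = (c + 1/3)*(c + 1)*(c + 3)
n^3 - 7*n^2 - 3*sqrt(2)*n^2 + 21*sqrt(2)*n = n*(n - 7)*(n - 3*sqrt(2))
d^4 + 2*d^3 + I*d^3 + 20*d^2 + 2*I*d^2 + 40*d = d*(d + 2)*(d - 4*I)*(d + 5*I)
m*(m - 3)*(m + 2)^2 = m^4 + m^3 - 8*m^2 - 12*m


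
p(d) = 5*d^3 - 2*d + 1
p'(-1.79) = 46.06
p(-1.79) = -24.10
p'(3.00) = 133.00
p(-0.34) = 1.48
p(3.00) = 130.00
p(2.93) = 120.91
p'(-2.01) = 58.60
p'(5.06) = 382.05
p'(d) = 15*d^2 - 2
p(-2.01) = -35.58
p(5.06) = 638.65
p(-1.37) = -9.12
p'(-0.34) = -0.27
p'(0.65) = 4.34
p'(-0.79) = 7.36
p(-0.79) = 0.11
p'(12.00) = 2158.00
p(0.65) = 1.07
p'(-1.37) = 26.15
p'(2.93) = 126.77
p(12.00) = 8617.00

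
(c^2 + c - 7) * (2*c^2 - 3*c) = 2*c^4 - c^3 - 17*c^2 + 21*c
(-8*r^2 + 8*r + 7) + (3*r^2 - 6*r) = -5*r^2 + 2*r + 7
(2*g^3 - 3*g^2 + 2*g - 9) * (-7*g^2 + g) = -14*g^5 + 23*g^4 - 17*g^3 + 65*g^2 - 9*g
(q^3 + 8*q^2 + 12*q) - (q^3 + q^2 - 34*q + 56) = 7*q^2 + 46*q - 56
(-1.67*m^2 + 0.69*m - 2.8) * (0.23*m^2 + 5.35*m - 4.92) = -0.3841*m^4 - 8.7758*m^3 + 11.2639*m^2 - 18.3748*m + 13.776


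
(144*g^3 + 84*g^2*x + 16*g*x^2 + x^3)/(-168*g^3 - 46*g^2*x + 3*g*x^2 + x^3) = (6*g + x)/(-7*g + x)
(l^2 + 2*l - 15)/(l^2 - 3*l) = (l + 5)/l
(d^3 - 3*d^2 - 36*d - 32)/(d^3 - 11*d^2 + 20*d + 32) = (d + 4)/(d - 4)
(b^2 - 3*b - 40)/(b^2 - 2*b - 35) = (b - 8)/(b - 7)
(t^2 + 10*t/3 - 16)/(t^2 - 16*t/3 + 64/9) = 3*(t + 6)/(3*t - 8)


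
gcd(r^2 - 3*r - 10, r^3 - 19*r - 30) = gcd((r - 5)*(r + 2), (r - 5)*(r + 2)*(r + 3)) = r^2 - 3*r - 10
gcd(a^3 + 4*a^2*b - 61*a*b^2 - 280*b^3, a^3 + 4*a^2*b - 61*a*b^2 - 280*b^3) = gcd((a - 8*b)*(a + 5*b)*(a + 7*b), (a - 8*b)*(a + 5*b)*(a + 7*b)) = a^3 + 4*a^2*b - 61*a*b^2 - 280*b^3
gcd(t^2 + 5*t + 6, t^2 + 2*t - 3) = t + 3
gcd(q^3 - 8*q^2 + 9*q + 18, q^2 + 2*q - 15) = q - 3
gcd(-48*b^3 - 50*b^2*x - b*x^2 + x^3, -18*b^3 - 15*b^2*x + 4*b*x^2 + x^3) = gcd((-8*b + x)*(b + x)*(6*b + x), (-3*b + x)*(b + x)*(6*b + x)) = 6*b^2 + 7*b*x + x^2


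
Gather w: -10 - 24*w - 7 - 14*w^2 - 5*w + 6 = -14*w^2 - 29*w - 11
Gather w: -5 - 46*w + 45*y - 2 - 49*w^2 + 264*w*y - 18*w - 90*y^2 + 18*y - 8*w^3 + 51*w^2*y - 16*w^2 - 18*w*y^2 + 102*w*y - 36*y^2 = -8*w^3 + w^2*(51*y - 65) + w*(-18*y^2 + 366*y - 64) - 126*y^2 + 63*y - 7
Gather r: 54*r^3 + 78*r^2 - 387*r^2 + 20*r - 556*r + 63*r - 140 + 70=54*r^3 - 309*r^2 - 473*r - 70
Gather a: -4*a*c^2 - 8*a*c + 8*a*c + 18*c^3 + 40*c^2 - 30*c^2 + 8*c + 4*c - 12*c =-4*a*c^2 + 18*c^3 + 10*c^2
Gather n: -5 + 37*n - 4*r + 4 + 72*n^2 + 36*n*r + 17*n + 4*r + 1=72*n^2 + n*(36*r + 54)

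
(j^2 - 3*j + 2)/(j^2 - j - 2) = (j - 1)/(j + 1)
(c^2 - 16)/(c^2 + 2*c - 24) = (c + 4)/(c + 6)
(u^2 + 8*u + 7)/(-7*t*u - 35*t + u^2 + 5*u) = (-u^2 - 8*u - 7)/(7*t*u + 35*t - u^2 - 5*u)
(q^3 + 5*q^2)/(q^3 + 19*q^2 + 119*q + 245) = q^2/(q^2 + 14*q + 49)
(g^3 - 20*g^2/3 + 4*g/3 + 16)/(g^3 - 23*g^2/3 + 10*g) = (3*g^2 - 2*g - 8)/(g*(3*g - 5))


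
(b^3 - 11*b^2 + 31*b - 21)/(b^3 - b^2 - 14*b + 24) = (b^2 - 8*b + 7)/(b^2 + 2*b - 8)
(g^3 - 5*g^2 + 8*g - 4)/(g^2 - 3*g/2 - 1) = 2*(g^2 - 3*g + 2)/(2*g + 1)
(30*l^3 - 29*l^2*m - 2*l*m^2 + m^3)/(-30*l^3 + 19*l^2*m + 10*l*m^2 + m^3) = (-6*l + m)/(6*l + m)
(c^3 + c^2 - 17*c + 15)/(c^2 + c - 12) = (c^2 + 4*c - 5)/(c + 4)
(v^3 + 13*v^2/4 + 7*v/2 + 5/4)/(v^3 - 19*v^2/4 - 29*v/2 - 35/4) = (v + 1)/(v - 7)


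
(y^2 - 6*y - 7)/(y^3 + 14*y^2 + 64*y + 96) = (y^2 - 6*y - 7)/(y^3 + 14*y^2 + 64*y + 96)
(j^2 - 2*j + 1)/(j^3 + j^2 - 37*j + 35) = (j - 1)/(j^2 + 2*j - 35)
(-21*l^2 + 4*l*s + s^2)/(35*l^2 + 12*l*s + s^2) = (-3*l + s)/(5*l + s)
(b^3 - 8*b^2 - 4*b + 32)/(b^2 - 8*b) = b - 4/b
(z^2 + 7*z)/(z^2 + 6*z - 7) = z/(z - 1)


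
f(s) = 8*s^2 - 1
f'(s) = 16*s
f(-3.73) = 110.30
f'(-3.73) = -59.68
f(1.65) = 20.78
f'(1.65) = 26.40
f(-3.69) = 107.93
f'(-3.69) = -59.04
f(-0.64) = 2.28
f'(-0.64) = -10.24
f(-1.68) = 21.58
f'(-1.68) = -26.88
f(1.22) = 10.91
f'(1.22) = 19.52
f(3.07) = 74.40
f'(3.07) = 49.12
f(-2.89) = 65.82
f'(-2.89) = -46.24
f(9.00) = 647.00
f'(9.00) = 144.00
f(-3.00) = 71.00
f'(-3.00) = -48.00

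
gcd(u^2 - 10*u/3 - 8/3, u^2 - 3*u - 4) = u - 4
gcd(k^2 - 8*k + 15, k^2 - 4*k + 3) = k - 3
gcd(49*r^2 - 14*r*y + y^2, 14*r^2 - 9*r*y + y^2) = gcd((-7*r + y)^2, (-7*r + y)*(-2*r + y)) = -7*r + y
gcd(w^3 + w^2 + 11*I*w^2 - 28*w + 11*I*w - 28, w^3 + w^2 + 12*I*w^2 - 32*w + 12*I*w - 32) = w^2 + w*(1 + 4*I) + 4*I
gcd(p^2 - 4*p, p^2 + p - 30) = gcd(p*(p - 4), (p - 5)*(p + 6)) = 1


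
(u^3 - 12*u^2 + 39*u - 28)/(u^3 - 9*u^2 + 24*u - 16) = (u - 7)/(u - 4)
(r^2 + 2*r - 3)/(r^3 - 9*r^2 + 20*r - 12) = (r + 3)/(r^2 - 8*r + 12)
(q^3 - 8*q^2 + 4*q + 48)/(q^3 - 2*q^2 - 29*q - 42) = (q^2 - 10*q + 24)/(q^2 - 4*q - 21)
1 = 1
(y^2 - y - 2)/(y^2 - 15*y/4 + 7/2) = 4*(y + 1)/(4*y - 7)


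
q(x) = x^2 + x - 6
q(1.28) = -3.08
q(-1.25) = -5.69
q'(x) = 2*x + 1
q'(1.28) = 3.56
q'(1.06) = 3.12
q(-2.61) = -1.80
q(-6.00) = 24.00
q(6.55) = 43.45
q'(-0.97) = -0.94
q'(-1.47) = -1.94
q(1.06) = -3.82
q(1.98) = -0.10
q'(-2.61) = -4.22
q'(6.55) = 14.10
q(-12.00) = 126.00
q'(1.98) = 4.96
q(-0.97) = -6.03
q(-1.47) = -5.31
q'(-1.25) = -1.50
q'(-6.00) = -11.00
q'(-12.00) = -23.00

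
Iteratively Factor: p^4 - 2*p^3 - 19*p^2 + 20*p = (p - 1)*(p^3 - p^2 - 20*p) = (p - 1)*(p + 4)*(p^2 - 5*p) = (p - 5)*(p - 1)*(p + 4)*(p)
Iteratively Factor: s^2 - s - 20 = (s - 5)*(s + 4)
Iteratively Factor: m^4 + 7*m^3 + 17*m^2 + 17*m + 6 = (m + 3)*(m^3 + 4*m^2 + 5*m + 2) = (m + 1)*(m + 3)*(m^2 + 3*m + 2) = (m + 1)^2*(m + 3)*(m + 2)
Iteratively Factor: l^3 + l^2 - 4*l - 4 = (l + 1)*(l^2 - 4) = (l - 2)*(l + 1)*(l + 2)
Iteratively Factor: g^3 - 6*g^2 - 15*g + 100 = (g - 5)*(g^2 - g - 20) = (g - 5)^2*(g + 4)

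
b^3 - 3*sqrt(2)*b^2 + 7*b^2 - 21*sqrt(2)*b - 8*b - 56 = (b + 7)*(b - 4*sqrt(2))*(b + sqrt(2))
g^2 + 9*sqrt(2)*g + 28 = (g + 2*sqrt(2))*(g + 7*sqrt(2))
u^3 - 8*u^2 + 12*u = u*(u - 6)*(u - 2)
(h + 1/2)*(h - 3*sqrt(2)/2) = h^2 - 3*sqrt(2)*h/2 + h/2 - 3*sqrt(2)/4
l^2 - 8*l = l*(l - 8)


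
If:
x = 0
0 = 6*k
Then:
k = 0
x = 0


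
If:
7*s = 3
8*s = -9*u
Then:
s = 3/7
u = -8/21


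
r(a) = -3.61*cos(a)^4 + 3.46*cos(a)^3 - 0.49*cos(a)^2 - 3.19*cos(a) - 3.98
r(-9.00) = -6.59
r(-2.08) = -3.15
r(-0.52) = -6.90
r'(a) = 14.44*sin(a)*cos(a)^3 - 10.38*sin(a)*cos(a)^2 + 0.98*sin(a)*cos(a) + 3.19*sin(a)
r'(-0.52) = -2.81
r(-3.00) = -8.13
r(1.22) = -5.04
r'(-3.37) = -4.75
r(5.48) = -6.11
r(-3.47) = -7.23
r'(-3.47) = -6.22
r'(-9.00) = 7.11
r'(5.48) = -2.66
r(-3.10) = -8.33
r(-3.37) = -7.78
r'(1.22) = 2.71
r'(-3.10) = 0.94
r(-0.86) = -5.96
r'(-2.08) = 1.25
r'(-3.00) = 3.10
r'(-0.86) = -2.59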